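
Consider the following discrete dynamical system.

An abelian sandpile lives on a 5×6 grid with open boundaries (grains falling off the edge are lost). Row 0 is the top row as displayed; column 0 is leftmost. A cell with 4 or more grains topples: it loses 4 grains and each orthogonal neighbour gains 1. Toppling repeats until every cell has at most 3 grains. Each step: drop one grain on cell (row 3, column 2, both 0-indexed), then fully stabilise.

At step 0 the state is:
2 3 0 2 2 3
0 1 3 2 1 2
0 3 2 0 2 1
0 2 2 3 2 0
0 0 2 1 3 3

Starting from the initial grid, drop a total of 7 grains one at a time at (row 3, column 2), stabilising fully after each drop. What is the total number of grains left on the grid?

53

0) 2 3 0 2 2 3
0 1 3 2 1 2
0 3 2 0 2 1
0 2 2 3 2 0
0 0 2 1 3 3
1) 2 3 0 2 2 3
0 1 3 2 1 2
0 3 2 0 2 1
0 2 3 3 2 0
0 0 2 1 3 3
2) 2 3 0 2 2 3
0 1 3 2 1 2
0 3 3 1 2 1
0 3 1 0 3 0
0 0 3 2 3 3
3) 2 3 0 2 2 3
0 1 3 2 1 2
0 3 3 1 2 1
0 3 2 0 3 0
0 0 3 2 3 3
4) 2 3 0 2 2 3
0 1 3 2 1 2
0 3 3 1 2 1
0 3 3 0 3 0
0 0 3 2 3 3
5) 2 3 1 2 2 3
0 3 0 3 1 2
1 1 2 2 2 1
1 1 3 1 3 0
0 2 0 3 3 3
6) 2 3 1 2 2 3
0 3 0 3 1 2
1 1 3 2 2 1
1 2 0 2 3 0
0 2 1 3 3 3
7) 2 3 1 2 2 3
0 3 0 3 1 2
1 1 3 2 2 1
1 2 1 2 3 0
0 2 1 3 3 3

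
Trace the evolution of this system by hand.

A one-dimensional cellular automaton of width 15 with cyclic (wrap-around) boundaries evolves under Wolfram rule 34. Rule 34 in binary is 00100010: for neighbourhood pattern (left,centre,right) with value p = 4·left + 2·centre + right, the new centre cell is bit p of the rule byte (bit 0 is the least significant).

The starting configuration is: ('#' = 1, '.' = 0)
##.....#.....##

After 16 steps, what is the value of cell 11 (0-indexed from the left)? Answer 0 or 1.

0

[0] ##.....#.....##
[1] ......#.....#..
[2] .....#.....#...
[3] ....#.....#....
[4] ...#.....#.....
[5] ..#.....#......
[6] .#.....#.......
[7] #.....#........
[8] .....#........#
[9] ....#........#.
[10] ...#........#..
[11] ..#........#...
[12] .#........#....
[13] #........#.....
[14] ........#.....#
[15] .......#.....#.
[16] ......#.....#..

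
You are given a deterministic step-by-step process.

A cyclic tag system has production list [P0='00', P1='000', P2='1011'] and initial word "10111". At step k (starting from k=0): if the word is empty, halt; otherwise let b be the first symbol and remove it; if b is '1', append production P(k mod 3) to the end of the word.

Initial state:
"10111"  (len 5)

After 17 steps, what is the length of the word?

[0] "10111"  (len 5)
[1] "011100"  (len 6)
[2] "11100"  (len 5)
[3] "11001011"  (len 8)
[4] "100101100"  (len 9)
[5] "00101100000"  (len 11)
[6] "0101100000"  (len 10)
[7] "101100000"  (len 9)
[8] "01100000000"  (len 11)
[9] "1100000000"  (len 10)
[10] "10000000000"  (len 11)
[11] "0000000000000"  (len 13)
[12] "000000000000"  (len 12)
[13] "00000000000"  (len 11)
[14] "0000000000"  (len 10)
[15] "000000000"  (len 9)
[16] "00000000"  (len 8)
[17] "0000000"  (len 7)

7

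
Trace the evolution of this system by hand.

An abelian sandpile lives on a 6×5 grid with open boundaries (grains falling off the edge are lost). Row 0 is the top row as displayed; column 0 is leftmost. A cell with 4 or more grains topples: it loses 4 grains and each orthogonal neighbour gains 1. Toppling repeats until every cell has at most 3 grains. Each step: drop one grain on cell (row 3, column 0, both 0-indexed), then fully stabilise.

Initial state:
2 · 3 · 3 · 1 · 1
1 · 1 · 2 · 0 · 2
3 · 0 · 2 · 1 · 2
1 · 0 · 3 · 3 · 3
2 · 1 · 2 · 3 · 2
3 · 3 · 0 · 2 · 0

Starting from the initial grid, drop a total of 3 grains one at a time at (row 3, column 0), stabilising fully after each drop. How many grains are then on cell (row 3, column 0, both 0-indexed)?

1

t=0: 2 · 3 · 3 · 1 · 1
1 · 1 · 2 · 0 · 2
3 · 0 · 2 · 1 · 2
1 · 0 · 3 · 3 · 3
2 · 1 · 2 · 3 · 2
3 · 3 · 0 · 2 · 0
t=1: 2 · 3 · 3 · 1 · 1
1 · 1 · 2 · 0 · 2
3 · 0 · 2 · 1 · 2
2 · 0 · 3 · 3 · 3
2 · 1 · 2 · 3 · 2
3 · 3 · 0 · 2 · 0
t=2: 2 · 3 · 3 · 1 · 1
1 · 1 · 2 · 0 · 2
3 · 0 · 2 · 1 · 2
3 · 0 · 3 · 3 · 3
2 · 1 · 2 · 3 · 2
3 · 3 · 0 · 2 · 0
t=3: 2 · 3 · 3 · 1 · 1
2 · 1 · 2 · 0 · 2
0 · 1 · 2 · 1 · 2
1 · 1 · 3 · 3 · 3
3 · 1 · 2 · 3 · 2
3 · 3 · 0 · 2 · 0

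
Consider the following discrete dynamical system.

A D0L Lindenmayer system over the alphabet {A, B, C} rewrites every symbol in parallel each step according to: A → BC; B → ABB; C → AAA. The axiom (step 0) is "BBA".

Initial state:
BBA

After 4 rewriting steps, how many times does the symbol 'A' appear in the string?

56

t=0: BBA
t=1: ABBABBBC
t=2: BCABBABBBCABBABBABBAAA
t=3: ABBAAABCABBABBBCABBABBABBAAABCABBABBBCABBABBBCABBABBBCBCBC
t=4: BCABBABBBCBCBCABBAAABCABBABBBCABBABBABBAAABCABBABBBCABBABB…AABCABBABBBCABBABBABBAAABCABBABBBCABBABBABBAAAABBAAAABBAAA  (len 156)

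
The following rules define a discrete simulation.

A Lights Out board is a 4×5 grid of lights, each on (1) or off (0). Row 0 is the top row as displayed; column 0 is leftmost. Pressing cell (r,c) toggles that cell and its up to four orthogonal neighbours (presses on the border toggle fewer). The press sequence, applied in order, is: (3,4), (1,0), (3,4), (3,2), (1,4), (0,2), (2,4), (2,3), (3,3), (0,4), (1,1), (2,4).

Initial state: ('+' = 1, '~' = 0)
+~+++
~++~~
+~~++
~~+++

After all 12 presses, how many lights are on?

9

[0] +~+++
~++~~
+~~++
~~+++
[1] +~+++
~++~~
+~~+~
~~+~~
[2] ~~+++
+~+~~
~~~+~
~~+~~
[3] ~~+++
+~+~~
~~~++
~~+++
[4] ~~+++
+~+~~
~~+++
~+~~+
[5] ~~++~
+~+++
~~++~
~+~~+
[6] ~+~~~
+~~++
~~++~
~+~~+
[7] ~+~~~
+~~+~
~~+~+
~+~~~
[8] ~+~~~
+~~~~
~~~+~
~+~+~
[9] ~+~~~
+~~~~
~~~~~
~++~+
[10] ~+~++
+~~~+
~~~~~
~++~+
[11] ~~~++
~++~+
~+~~~
~++~+
[12] ~~~++
~++~~
~+~++
~++~~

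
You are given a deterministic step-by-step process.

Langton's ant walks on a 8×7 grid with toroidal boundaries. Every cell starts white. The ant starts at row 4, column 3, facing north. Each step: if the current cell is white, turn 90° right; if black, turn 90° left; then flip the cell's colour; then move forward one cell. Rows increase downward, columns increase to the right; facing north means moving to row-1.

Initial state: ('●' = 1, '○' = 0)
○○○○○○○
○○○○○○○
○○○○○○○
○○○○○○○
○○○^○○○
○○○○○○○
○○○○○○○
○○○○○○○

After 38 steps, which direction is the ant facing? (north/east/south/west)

north

gen 0: ○○○○○○○
○○○○○○○
○○○○○○○
○○○○○○○
○○○^○○○
○○○○○○○
○○○○○○○
○○○○○○○
gen 1: ○○○○○○○
○○○○○○○
○○○○○○○
○○○○○○○
○○○●>○○
○○○○○○○
○○○○○○○
○○○○○○○
gen 2: ○○○○○○○
○○○○○○○
○○○○○○○
○○○○○○○
○○○●●○○
○○○○v○○
○○○○○○○
○○○○○○○
gen 3: ○○○○○○○
○○○○○○○
○○○○○○○
○○○○○○○
○○○●●○○
○○○<●○○
○○○○○○○
○○○○○○○
gen 4: ○○○○○○○
○○○○○○○
○○○○○○○
○○○○○○○
○○○^●○○
○○○●●○○
○○○○○○○
○○○○○○○
gen 5: ○○○○○○○
○○○○○○○
○○○○○○○
○○○○○○○
○○<○●○○
○○○●●○○
○○○○○○○
○○○○○○○
gen 6: ○○○○○○○
○○○○○○○
○○○○○○○
○○^○○○○
○○●○●○○
○○○●●○○
○○○○○○○
○○○○○○○
gen 7: ○○○○○○○
○○○○○○○
○○○○○○○
○○●>○○○
○○●○●○○
○○○●●○○
○○○○○○○
○○○○○○○
gen 8: ○○○○○○○
○○○○○○○
○○○○○○○
○○●●○○○
○○●v●○○
○○○●●○○
○○○○○○○
○○○○○○○
gen 9: ○○○○○○○
○○○○○○○
○○○○○○○
○○●●○○○
○○<●●○○
○○○●●○○
○○○○○○○
○○○○○○○
gen 10: ○○○○○○○
○○○○○○○
○○○○○○○
○○●●○○○
○○○●●○○
○○v●●○○
○○○○○○○
○○○○○○○
gen 11: ○○○○○○○
○○○○○○○
○○○○○○○
○○●●○○○
○○○●●○○
○<●●●○○
○○○○○○○
○○○○○○○
gen 12: ○○○○○○○
○○○○○○○
○○○○○○○
○○●●○○○
○^○●●○○
○●●●●○○
○○○○○○○
○○○○○○○
gen 13: ○○○○○○○
○○○○○○○
○○○○○○○
○○●●○○○
○●>●●○○
○●●●●○○
○○○○○○○
○○○○○○○
gen 14: ○○○○○○○
○○○○○○○
○○○○○○○
○○●●○○○
○●●●●○○
○●v●●○○
○○○○○○○
○○○○○○○
gen 15: ○○○○○○○
○○○○○○○
○○○○○○○
○○●●○○○
○●●●●○○
○●○>●○○
○○○○○○○
○○○○○○○
gen 16: ○○○○○○○
○○○○○○○
○○○○○○○
○○●●○○○
○●●^●○○
○●○○●○○
○○○○○○○
○○○○○○○
gen 17: ○○○○○○○
○○○○○○○
○○○○○○○
○○●●○○○
○●<○●○○
○●○○●○○
○○○○○○○
○○○○○○○
gen 18: ○○○○○○○
○○○○○○○
○○○○○○○
○○●●○○○
○●○○●○○
○●v○●○○
○○○○○○○
○○○○○○○
gen 19: ○○○○○○○
○○○○○○○
○○○○○○○
○○●●○○○
○●○○●○○
○<●○●○○
○○○○○○○
○○○○○○○
gen 20: ○○○○○○○
○○○○○○○
○○○○○○○
○○●●○○○
○●○○●○○
○○●○●○○
○v○○○○○
○○○○○○○
gen 21: ○○○○○○○
○○○○○○○
○○○○○○○
○○●●○○○
○●○○●○○
○○●○●○○
<●○○○○○
○○○○○○○
gen 22: ○○○○○○○
○○○○○○○
○○○○○○○
○○●●○○○
○●○○●○○
^○●○●○○
●●○○○○○
○○○○○○○
gen 23: ○○○○○○○
○○○○○○○
○○○○○○○
○○●●○○○
○●○○●○○
●>●○●○○
●●○○○○○
○○○○○○○
gen 24: ○○○○○○○
○○○○○○○
○○○○○○○
○○●●○○○
○●○○●○○
●●●○●○○
●v○○○○○
○○○○○○○
gen 25: ○○○○○○○
○○○○○○○
○○○○○○○
○○●●○○○
○●○○●○○
●●●○●○○
●○>○○○○
○○○○○○○
gen 26: ○○○○○○○
○○○○○○○
○○○○○○○
○○●●○○○
○●○○●○○
●●●○●○○
●○●○○○○
○○v○○○○
gen 27: ○○○○○○○
○○○○○○○
○○○○○○○
○○●●○○○
○●○○●○○
●●●○●○○
●○●○○○○
○<●○○○○
gen 28: ○○○○○○○
○○○○○○○
○○○○○○○
○○●●○○○
○●○○●○○
●●●○●○○
●^●○○○○
○●●○○○○
gen 29: ○○○○○○○
○○○○○○○
○○○○○○○
○○●●○○○
○●○○●○○
●●●○●○○
●●>○○○○
○●●○○○○
gen 30: ○○○○○○○
○○○○○○○
○○○○○○○
○○●●○○○
○●○○●○○
●●^○●○○
●●○○○○○
○●●○○○○
gen 31: ○○○○○○○
○○○○○○○
○○○○○○○
○○●●○○○
○●○○●○○
●<○○●○○
●●○○○○○
○●●○○○○
gen 32: ○○○○○○○
○○○○○○○
○○○○○○○
○○●●○○○
○●○○●○○
●○○○●○○
●v○○○○○
○●●○○○○
gen 33: ○○○○○○○
○○○○○○○
○○○○○○○
○○●●○○○
○●○○●○○
●○○○●○○
●○>○○○○
○●●○○○○
gen 34: ○○○○○○○
○○○○○○○
○○○○○○○
○○●●○○○
○●○○●○○
●○○○●○○
●○●○○○○
○●v○○○○
gen 35: ○○○○○○○
○○○○○○○
○○○○○○○
○○●●○○○
○●○○●○○
●○○○●○○
●○●○○○○
○●○>○○○
gen 36: ○○○v○○○
○○○○○○○
○○○○○○○
○○●●○○○
○●○○●○○
●○○○●○○
●○●○○○○
○●○●○○○
gen 37: ○○<●○○○
○○○○○○○
○○○○○○○
○○●●○○○
○●○○●○○
●○○○●○○
●○●○○○○
○●○●○○○
gen 38: ○○●●○○○
○○○○○○○
○○○○○○○
○○●●○○○
○●○○●○○
●○○○●○○
●○●○○○○
○●^●○○○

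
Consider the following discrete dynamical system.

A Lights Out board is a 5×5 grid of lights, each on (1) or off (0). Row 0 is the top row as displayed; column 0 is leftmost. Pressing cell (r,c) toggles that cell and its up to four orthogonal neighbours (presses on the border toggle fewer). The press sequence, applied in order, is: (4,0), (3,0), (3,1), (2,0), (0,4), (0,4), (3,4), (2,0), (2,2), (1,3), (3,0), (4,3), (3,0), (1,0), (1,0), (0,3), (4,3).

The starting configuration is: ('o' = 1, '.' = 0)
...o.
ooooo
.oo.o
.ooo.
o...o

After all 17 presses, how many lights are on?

14

gen 0: ...o.
ooooo
.oo.o
.ooo.
o...o
gen 1: ...o.
ooooo
.oo.o
oooo.
.o..o
gen 2: ...o.
ooooo
ooo.o
..oo.
oo..o
gen 3: ...o.
ooooo
o.o.o
oo.o.
o...o
gen 4: ...o.
.oooo
.oo.o
.o.o.
o...o
gen 5: ....o
.ooo.
.oo.o
.o.o.
o...o
gen 6: ...o.
.oooo
.oo.o
.o.o.
o...o
gen 7: ...o.
.oooo
.oo..
.o..o
o....
gen 8: ...o.
ooooo
o.o..
oo..o
o....
gen 9: ...o.
oo.oo
oo.o.
ooo.o
o....
gen 10: .....
ooo..
oo...
ooo.o
o....
gen 11: .....
ooo..
.o...
..o.o
.....
gen 12: .....
ooo..
.o...
..ooo
..ooo
gen 13: .....
ooo..
oo...
ooooo
o.ooo
gen 14: o....
..o..
.o...
ooooo
o.ooo
gen 15: .....
ooo..
oo...
ooooo
o.ooo
gen 16: ..ooo
oooo.
oo...
ooooo
o.ooo
gen 17: ..ooo
oooo.
oo...
ooo.o
o....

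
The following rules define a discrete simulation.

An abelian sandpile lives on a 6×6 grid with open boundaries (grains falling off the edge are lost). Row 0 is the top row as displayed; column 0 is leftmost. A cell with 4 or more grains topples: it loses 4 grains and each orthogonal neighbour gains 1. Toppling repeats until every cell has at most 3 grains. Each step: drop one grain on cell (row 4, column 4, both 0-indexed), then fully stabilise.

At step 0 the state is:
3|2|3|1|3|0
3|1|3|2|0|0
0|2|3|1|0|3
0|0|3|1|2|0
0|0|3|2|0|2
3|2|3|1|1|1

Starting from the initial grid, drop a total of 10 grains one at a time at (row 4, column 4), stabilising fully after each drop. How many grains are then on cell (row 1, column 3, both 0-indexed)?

3

0) 3|2|3|1|3|0
3|1|3|2|0|0
0|2|3|1|0|3
0|0|3|1|2|0
0|0|3|2|0|2
3|2|3|1|1|1
1) 3|2|3|1|3|0
3|1|3|2|0|0
0|2|3|1|0|3
0|0|3|1|2|0
0|0|3|2|1|2
3|2|3|1|1|1
2) 3|2|3|1|3|0
3|1|3|2|0|0
0|2|3|1|0|3
0|0|3|1|2|0
0|0|3|2|2|2
3|2|3|1|1|1
3) 3|2|3|1|3|0
3|1|3|2|0|0
0|2|3|1|0|3
0|0|3|1|2|0
0|0|3|2|3|2
3|2|3|1|1|1
4) 3|2|3|1|3|0
3|1|3|2|0|0
0|2|3|1|0|3
0|0|3|1|3|0
0|0|3|3|0|3
3|2|3|1|2|1
5) 3|2|3|1|3|0
3|1|3|2|0|0
0|2|3|1|0|3
0|0|3|1|3|0
0|0|3|3|1|3
3|2|3|1|2|1
6) 3|2|3|1|3|0
3|1|3|2|0|0
0|2|3|1|0|3
0|0|3|1|3|0
0|0|3|3|2|3
3|2|3|1|2|1
7) 3|2|3|1|3|0
3|1|3|2|0|0
0|2|3|1|0|3
0|0|3|1|3|0
0|0|3|3|3|3
3|2|3|1|2|1
8) 3|3|0|2|3|0
3|2|1|3|0|0
0|3|1|3|1|3
0|1|2|0|1|2
0|1|2|2|3|0
3|3|0|3|3|2
9) 3|3|0|2|3|0
3|2|1|3|0|0
0|3|1|3|1|3
0|1|2|1|2|2
0|1|3|0|2|1
3|3|1|1|1|3
10) 3|3|0|2|3|0
3|2|1|3|0|0
0|3|1|3|1|3
0|1|2|1|2|2
0|1|3|0|3|1
3|3|1|1|1|3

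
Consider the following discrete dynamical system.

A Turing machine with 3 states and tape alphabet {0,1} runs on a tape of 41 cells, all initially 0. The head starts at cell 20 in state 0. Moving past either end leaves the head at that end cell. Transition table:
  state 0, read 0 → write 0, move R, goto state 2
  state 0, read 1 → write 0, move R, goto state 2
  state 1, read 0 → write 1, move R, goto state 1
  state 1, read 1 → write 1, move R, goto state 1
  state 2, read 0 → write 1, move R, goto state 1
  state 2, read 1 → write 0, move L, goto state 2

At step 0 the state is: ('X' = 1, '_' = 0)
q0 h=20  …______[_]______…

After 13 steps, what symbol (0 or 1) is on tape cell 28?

step 0: q0 h=20  …______[_]______…
step 1: q2 h=21  …______[_]______…
step 2: q1 h=22  …_____X[_]______…
step 3: q1 h=23  …____XX[_]______…
step 4: q1 h=24  …___XXX[_]______…
step 5: q1 h=25  …__XXXX[_]______…
step 6: q1 h=26  …_XXXXX[_]______…
step 7: q1 h=27  …XXXXXX[_]______…
step 8: q1 h=28  …XXXXXX[_]______…
step 9: q1 h=29  …XXXXXX[_]______…
step 10: q1 h=30  …XXXXXX[_]______…
step 11: q1 h=31  …XXXXXX[_]______…
step 12: q1 h=32  …XXXXXX[_]______…
step 13: q1 h=33  …XXXXXX[_]______…

1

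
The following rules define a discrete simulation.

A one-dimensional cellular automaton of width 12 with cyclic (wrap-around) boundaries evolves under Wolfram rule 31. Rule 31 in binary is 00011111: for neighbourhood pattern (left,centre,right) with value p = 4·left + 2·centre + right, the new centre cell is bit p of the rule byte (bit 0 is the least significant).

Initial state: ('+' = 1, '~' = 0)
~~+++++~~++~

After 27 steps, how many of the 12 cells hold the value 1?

t=0: ~~+++++~~++~
t=1: +++~~~~+++~+
t=2: ~~~+++++~~~+
t=3: ++++~~~~++++
t=4: ~~~~+++++~~~
t=5: +++++~~~~+++
t=6: ~~~~~+++++~~
t=7: ++++++~~~~++
t=8: ~~~~~~+++++~
t=9: +++++++~~~~+
t=10: ~~~~~~~+++++
t=11: ++++++++~~~~
t=12: +~~~~~~~++++
t=13: ~++++++++~~~
t=14: ++~~~~~~~+++
t=15: ~~++++++++~~
t=16: +++~~~~~~~++
t=17: ~~~++++++++~
t=18: ++++~~~~~~~+
t=19: ~~~~++++++++
t=20: +++++~~~~~~~
t=21: +~~~~+++++++
t=22: ~+++++~~~~~~
t=23: ++~~~~++++++
t=24: ~~+++++~~~~~
t=25: +++~~~~+++++
t=26: ~~~+++++~~~~
t=27: ++++~~~~++++

8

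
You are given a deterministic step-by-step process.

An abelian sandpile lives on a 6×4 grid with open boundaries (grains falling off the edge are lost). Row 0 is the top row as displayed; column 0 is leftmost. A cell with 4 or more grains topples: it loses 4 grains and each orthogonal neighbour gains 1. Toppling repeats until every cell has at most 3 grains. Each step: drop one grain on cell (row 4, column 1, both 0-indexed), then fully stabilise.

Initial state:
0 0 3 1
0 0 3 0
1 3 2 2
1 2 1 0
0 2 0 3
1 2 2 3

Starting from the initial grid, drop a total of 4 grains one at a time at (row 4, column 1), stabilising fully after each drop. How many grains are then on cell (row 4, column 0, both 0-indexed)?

0) 0 0 3 1
0 0 3 0
1 3 2 2
1 2 1 0
0 2 0 3
1 2 2 3
1) 0 0 3 1
0 0 3 0
1 3 2 2
1 2 1 0
0 3 0 3
1 2 2 3
2) 0 0 3 1
0 0 3 0
1 3 2 2
1 3 1 0
1 0 1 3
1 3 2 3
3) 0 0 3 1
0 0 3 0
1 3 2 2
1 3 1 0
1 1 1 3
1 3 2 3
4) 0 0 3 1
0 0 3 0
1 3 2 2
1 3 1 0
1 2 1 3
1 3 2 3

1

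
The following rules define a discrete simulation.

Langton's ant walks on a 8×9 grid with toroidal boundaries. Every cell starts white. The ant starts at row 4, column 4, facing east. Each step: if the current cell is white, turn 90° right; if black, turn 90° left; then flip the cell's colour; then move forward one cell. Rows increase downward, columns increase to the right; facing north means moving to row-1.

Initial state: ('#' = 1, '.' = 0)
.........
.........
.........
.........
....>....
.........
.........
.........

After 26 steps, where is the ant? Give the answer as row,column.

3,1

t=0: .........
.........
.........
.........
....>....
.........
.........
.........
t=1: .........
.........
.........
.........
....#....
....v....
.........
.........
t=2: .........
.........
.........
.........
....#....
...<#....
.........
.........
t=3: .........
.........
.........
.........
...^#....
...##....
.........
.........
t=4: .........
.........
.........
.........
...#>....
...##....
.........
.........
t=5: .........
.........
.........
....^....
...#.....
...##....
.........
.........
t=6: .........
.........
.........
....#>...
...#.....
...##....
.........
.........
t=7: .........
.........
.........
....##...
...#.v...
...##....
.........
.........
t=8: .........
.........
.........
....##...
...#<#...
...##....
.........
.........
t=9: .........
.........
.........
....^#...
...###...
...##....
.........
.........
t=10: .........
.........
.........
...<.#...
...###...
...##....
.........
.........
t=11: .........
.........
...^.....
...#.#...
...###...
...##....
.........
.........
t=12: .........
.........
...#>....
...#.#...
...###...
...##....
.........
.........
t=13: .........
.........
...##....
...#v#...
...###...
...##....
.........
.........
t=14: .........
.........
...##....
...<##...
...###...
...##....
.........
.........
t=15: .........
.........
...##....
....##...
...v##...
...##....
.........
.........
t=16: .........
.........
...##....
....##...
....>#...
...##....
.........
.........
t=17: .........
.........
...##....
....^#...
.....#...
...##....
.........
.........
t=18: .........
.........
...##....
...<.#...
.....#...
...##....
.........
.........
t=19: .........
.........
...^#....
...#.#...
.....#...
...##....
.........
.........
t=20: .........
.........
..<.#....
...#.#...
.....#...
...##....
.........
.........
t=21: .........
..^......
..#.#....
...#.#...
.....#...
...##....
.........
.........
t=22: .........
..#>.....
..#.#....
...#.#...
.....#...
...##....
.........
.........
t=23: .........
..##.....
..#v#....
...#.#...
.....#...
...##....
.........
.........
t=24: .........
..##.....
..<##....
...#.#...
.....#...
...##....
.........
.........
t=25: .........
..##.....
...##....
..v#.#...
.....#...
...##....
.........
.........
t=26: .........
..##.....
...##....
.<##.#...
.....#...
...##....
.........
.........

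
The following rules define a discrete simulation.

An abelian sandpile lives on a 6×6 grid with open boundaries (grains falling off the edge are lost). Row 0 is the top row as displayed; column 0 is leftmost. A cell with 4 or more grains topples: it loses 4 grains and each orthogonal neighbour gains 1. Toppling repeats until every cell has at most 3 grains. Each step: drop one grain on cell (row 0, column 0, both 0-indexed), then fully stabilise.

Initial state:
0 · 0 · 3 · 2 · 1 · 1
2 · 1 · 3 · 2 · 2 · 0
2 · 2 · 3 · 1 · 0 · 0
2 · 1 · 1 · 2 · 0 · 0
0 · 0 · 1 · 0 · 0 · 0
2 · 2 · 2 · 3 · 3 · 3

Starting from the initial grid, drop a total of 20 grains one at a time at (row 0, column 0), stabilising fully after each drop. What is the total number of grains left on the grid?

52

0) 0 · 0 · 3 · 2 · 1 · 1
2 · 1 · 3 · 2 · 2 · 0
2 · 2 · 3 · 1 · 0 · 0
2 · 1 · 1 · 2 · 0 · 0
0 · 0 · 1 · 0 · 0 · 0
2 · 2 · 2 · 3 · 3 · 3
1) 1 · 0 · 3 · 2 · 1 · 1
2 · 1 · 3 · 2 · 2 · 0
2 · 2 · 3 · 1 · 0 · 0
2 · 1 · 1 · 2 · 0 · 0
0 · 0 · 1 · 0 · 0 · 0
2 · 2 · 2 · 3 · 3 · 3
2) 2 · 0 · 3 · 2 · 1 · 1
2 · 1 · 3 · 2 · 2 · 0
2 · 2 · 3 · 1 · 0 · 0
2 · 1 · 1 · 2 · 0 · 0
0 · 0 · 1 · 0 · 0 · 0
2 · 2 · 2 · 3 · 3 · 3
3) 3 · 0 · 3 · 2 · 1 · 1
2 · 1 · 3 · 2 · 2 · 0
2 · 2 · 3 · 1 · 0 · 0
2 · 1 · 1 · 2 · 0 · 0
0 · 0 · 1 · 0 · 0 · 0
2 · 2 · 2 · 3 · 3 · 3
4) 0 · 1 · 3 · 2 · 1 · 1
3 · 1 · 3 · 2 · 2 · 0
2 · 2 · 3 · 1 · 0 · 0
2 · 1 · 1 · 2 · 0 · 0
0 · 0 · 1 · 0 · 0 · 0
2 · 2 · 2 · 3 · 3 · 3
5) 1 · 1 · 3 · 2 · 1 · 1
3 · 1 · 3 · 2 · 2 · 0
2 · 2 · 3 · 1 · 0 · 0
2 · 1 · 1 · 2 · 0 · 0
0 · 0 · 1 · 0 · 0 · 0
2 · 2 · 2 · 3 · 3 · 3
6) 2 · 1 · 3 · 2 · 1 · 1
3 · 1 · 3 · 2 · 2 · 0
2 · 2 · 3 · 1 · 0 · 0
2 · 1 · 1 · 2 · 0 · 0
0 · 0 · 1 · 0 · 0 · 0
2 · 2 · 2 · 3 · 3 · 3
7) 3 · 1 · 3 · 2 · 1 · 1
3 · 1 · 3 · 2 · 2 · 0
2 · 2 · 3 · 1 · 0 · 0
2 · 1 · 1 · 2 · 0 · 0
0 · 0 · 1 · 0 · 0 · 0
2 · 2 · 2 · 3 · 3 · 3
8) 1 · 2 · 3 · 2 · 1 · 1
0 · 2 · 3 · 2 · 2 · 0
3 · 2 · 3 · 1 · 0 · 0
2 · 1 · 1 · 2 · 0 · 0
0 · 0 · 1 · 0 · 0 · 0
2 · 2 · 2 · 3 · 3 · 3
9) 2 · 2 · 3 · 2 · 1 · 1
0 · 2 · 3 · 2 · 2 · 0
3 · 2 · 3 · 1 · 0 · 0
2 · 1 · 1 · 2 · 0 · 0
0 · 0 · 1 · 0 · 0 · 0
2 · 2 · 2 · 3 · 3 · 3
10) 3 · 2 · 3 · 2 · 1 · 1
0 · 2 · 3 · 2 · 2 · 0
3 · 2 · 3 · 1 · 0 · 0
2 · 1 · 1 · 2 · 0 · 0
0 · 0 · 1 · 0 · 0 · 0
2 · 2 · 2 · 3 · 3 · 3
11) 0 · 3 · 3 · 2 · 1 · 1
1 · 2 · 3 · 2 · 2 · 0
3 · 2 · 3 · 1 · 0 · 0
2 · 1 · 1 · 2 · 0 · 0
0 · 0 · 1 · 0 · 0 · 0
2 · 2 · 2 · 3 · 3 · 3
12) 1 · 3 · 3 · 2 · 1 · 1
1 · 2 · 3 · 2 · 2 · 0
3 · 2 · 3 · 1 · 0 · 0
2 · 1 · 1 · 2 · 0 · 0
0 · 0 · 1 · 0 · 0 · 0
2 · 2 · 2 · 3 · 3 · 3
13) 2 · 3 · 3 · 2 · 1 · 1
1 · 2 · 3 · 2 · 2 · 0
3 · 2 · 3 · 1 · 0 · 0
2 · 1 · 1 · 2 · 0 · 0
0 · 0 · 1 · 0 · 0 · 0
2 · 2 · 2 · 3 · 3 · 3
14) 3 · 3 · 3 · 2 · 1 · 1
1 · 2 · 3 · 2 · 2 · 0
3 · 2 · 3 · 1 · 0 · 0
2 · 1 · 1 · 2 · 0 · 0
0 · 0 · 1 · 0 · 0 · 0
2 · 2 · 2 · 3 · 3 · 3
15) 2 · 2 · 1 · 3 · 1 · 1
0 · 2 · 2 · 3 · 2 · 0
1 · 1 · 1 · 2 · 0 · 0
3 · 2 · 2 · 2 · 0 · 0
0 · 0 · 1 · 0 · 0 · 0
2 · 2 · 2 · 3 · 3 · 3
16) 3 · 2 · 1 · 3 · 1 · 1
0 · 2 · 2 · 3 · 2 · 0
1 · 1 · 1 · 2 · 0 · 0
3 · 2 · 2 · 2 · 0 · 0
0 · 0 · 1 · 0 · 0 · 0
2 · 2 · 2 · 3 · 3 · 3
17) 0 · 3 · 1 · 3 · 1 · 1
1 · 2 · 2 · 3 · 2 · 0
1 · 1 · 1 · 2 · 0 · 0
3 · 2 · 2 · 2 · 0 · 0
0 · 0 · 1 · 0 · 0 · 0
2 · 2 · 2 · 3 · 3 · 3
18) 1 · 3 · 1 · 3 · 1 · 1
1 · 2 · 2 · 3 · 2 · 0
1 · 1 · 1 · 2 · 0 · 0
3 · 2 · 2 · 2 · 0 · 0
0 · 0 · 1 · 0 · 0 · 0
2 · 2 · 2 · 3 · 3 · 3
19) 2 · 3 · 1 · 3 · 1 · 1
1 · 2 · 2 · 3 · 2 · 0
1 · 1 · 1 · 2 · 0 · 0
3 · 2 · 2 · 2 · 0 · 0
0 · 0 · 1 · 0 · 0 · 0
2 · 2 · 2 · 3 · 3 · 3
20) 3 · 3 · 1 · 3 · 1 · 1
1 · 2 · 2 · 3 · 2 · 0
1 · 1 · 1 · 2 · 0 · 0
3 · 2 · 2 · 2 · 0 · 0
0 · 0 · 1 · 0 · 0 · 0
2 · 2 · 2 · 3 · 3 · 3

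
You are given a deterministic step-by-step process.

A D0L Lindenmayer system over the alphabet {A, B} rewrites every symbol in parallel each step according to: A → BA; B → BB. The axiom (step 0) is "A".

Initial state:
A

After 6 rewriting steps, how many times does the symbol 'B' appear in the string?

step 0: A
step 1: BA
step 2: BBBA
step 3: BBBBBBBA
step 4: BBBBBBBBBBBBBBBA
step 5: BBBBBBBBBBBBBBBBBBBBBBBBBBBBBBBA
step 6: BBBBBBBBBBBBBBBBBBBBBBBBBBBBBBBBBBBBBBBBBBBBBBBBBBBBBBBBBBBBBBBA

63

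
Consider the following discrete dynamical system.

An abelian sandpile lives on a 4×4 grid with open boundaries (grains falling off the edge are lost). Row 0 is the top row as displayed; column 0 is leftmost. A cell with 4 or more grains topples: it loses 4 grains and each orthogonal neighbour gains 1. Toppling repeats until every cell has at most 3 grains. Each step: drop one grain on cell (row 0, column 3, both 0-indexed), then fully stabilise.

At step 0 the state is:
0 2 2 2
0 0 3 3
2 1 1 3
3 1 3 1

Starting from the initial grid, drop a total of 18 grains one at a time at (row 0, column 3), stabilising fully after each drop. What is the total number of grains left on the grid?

t=0: 0 2 2 2
0 0 3 3
2 1 1 3
3 1 3 1
t=1: 0 2 2 3
0 0 3 3
2 1 1 3
3 1 3 1
t=2: 0 3 0 2
0 1 1 2
2 1 3 0
3 1 3 2
t=3: 0 3 0 3
0 1 1 2
2 1 3 0
3 1 3 2
t=4: 0 3 1 0
0 1 1 3
2 1 3 0
3 1 3 2
t=5: 0 3 1 1
0 1 1 3
2 1 3 0
3 1 3 2
t=6: 0 3 1 2
0 1 1 3
2 1 3 0
3 1 3 2
t=7: 0 3 1 3
0 1 1 3
2 1 3 0
3 1 3 2
t=8: 0 3 2 1
0 1 2 0
2 1 3 1
3 1 3 2
t=9: 0 3 2 2
0 1 2 0
2 1 3 1
3 1 3 2
t=10: 0 3 2 3
0 1 2 0
2 1 3 1
3 1 3 2
t=11: 0 3 3 0
0 1 2 1
2 1 3 1
3 1 3 2
t=12: 0 3 3 1
0 1 2 1
2 1 3 1
3 1 3 2
t=13: 0 3 3 2
0 1 2 1
2 1 3 1
3 1 3 2
t=14: 0 3 3 3
0 1 2 1
2 1 3 1
3 1 3 2
t=15: 1 0 1 1
0 2 3 2
2 1 3 1
3 1 3 2
t=16: 1 0 1 2
0 2 3 2
2 1 3 1
3 1 3 2
t=17: 1 0 1 3
0 2 3 2
2 1 3 1
3 1 3 2
t=18: 1 0 2 0
0 2 3 3
2 1 3 1
3 1 3 2

27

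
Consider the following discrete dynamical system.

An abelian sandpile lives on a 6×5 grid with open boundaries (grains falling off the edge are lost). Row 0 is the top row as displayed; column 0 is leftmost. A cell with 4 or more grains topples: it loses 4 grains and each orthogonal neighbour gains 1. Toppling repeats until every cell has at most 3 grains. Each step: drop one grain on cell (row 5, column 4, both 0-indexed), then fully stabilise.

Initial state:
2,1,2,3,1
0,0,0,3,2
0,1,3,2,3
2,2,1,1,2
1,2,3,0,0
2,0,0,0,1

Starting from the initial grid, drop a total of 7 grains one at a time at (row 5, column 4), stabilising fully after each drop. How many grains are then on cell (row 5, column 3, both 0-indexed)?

2

step 0: 2,1,2,3,1
0,0,0,3,2
0,1,3,2,3
2,2,1,1,2
1,2,3,0,0
2,0,0,0,1
step 1: 2,1,2,3,1
0,0,0,3,2
0,1,3,2,3
2,2,1,1,2
1,2,3,0,0
2,0,0,0,2
step 2: 2,1,2,3,1
0,0,0,3,2
0,1,3,2,3
2,2,1,1,2
1,2,3,0,0
2,0,0,0,3
step 3: 2,1,2,3,1
0,0,0,3,2
0,1,3,2,3
2,2,1,1,2
1,2,3,0,1
2,0,0,1,0
step 4: 2,1,2,3,1
0,0,0,3,2
0,1,3,2,3
2,2,1,1,2
1,2,3,0,1
2,0,0,1,1
step 5: 2,1,2,3,1
0,0,0,3,2
0,1,3,2,3
2,2,1,1,2
1,2,3,0,1
2,0,0,1,2
step 6: 2,1,2,3,1
0,0,0,3,2
0,1,3,2,3
2,2,1,1,2
1,2,3,0,1
2,0,0,1,3
step 7: 2,1,2,3,1
0,0,0,3,2
0,1,3,2,3
2,2,1,1,2
1,2,3,0,2
2,0,0,2,0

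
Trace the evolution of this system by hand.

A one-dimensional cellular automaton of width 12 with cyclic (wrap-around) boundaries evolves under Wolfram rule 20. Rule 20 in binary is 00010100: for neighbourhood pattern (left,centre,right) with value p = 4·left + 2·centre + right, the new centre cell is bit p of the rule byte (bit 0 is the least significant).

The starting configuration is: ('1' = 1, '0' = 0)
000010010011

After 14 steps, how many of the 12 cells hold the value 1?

gen 0: 000010010011
gen 1: 100011011000
gen 2: 110000000100
gen 3: 001000000110
gen 4: 001100000001
gen 5: 100010000001
gen 6: 010011000000
gen 7: 011000100000
gen 8: 000100110000
gen 9: 000110001000
gen 10: 000001001100
gen 11: 000001100010
gen 12: 000000010011
gen 13: 100000011000
gen 14: 110000000100

3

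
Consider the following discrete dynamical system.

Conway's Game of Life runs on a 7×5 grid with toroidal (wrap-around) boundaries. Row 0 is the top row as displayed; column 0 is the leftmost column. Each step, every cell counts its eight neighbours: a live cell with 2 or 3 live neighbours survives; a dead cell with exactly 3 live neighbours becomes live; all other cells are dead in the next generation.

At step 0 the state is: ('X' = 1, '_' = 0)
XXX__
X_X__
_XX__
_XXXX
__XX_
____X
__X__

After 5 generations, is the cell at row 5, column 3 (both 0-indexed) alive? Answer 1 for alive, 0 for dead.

k=0  XXX__
X_X__
_XX__
_XXXX
__XX_
____X
__X__
k=1  X_XX_
X__X_
____X
X___X
XX___
__X__
X_XX_
k=2  X____
XXXX_
___X_
_X__X
XX__X
X_XXX
_____
k=3  X_X_X
XXXX_
___X_
_XXXX
_____
__XX_
XX_X_
k=4  _____
X____
_____
__XXX
_X__X
_XXXX
X____
k=5  _____
_____
___XX
X_XXX
_X___
_XXXX
XXXXX

1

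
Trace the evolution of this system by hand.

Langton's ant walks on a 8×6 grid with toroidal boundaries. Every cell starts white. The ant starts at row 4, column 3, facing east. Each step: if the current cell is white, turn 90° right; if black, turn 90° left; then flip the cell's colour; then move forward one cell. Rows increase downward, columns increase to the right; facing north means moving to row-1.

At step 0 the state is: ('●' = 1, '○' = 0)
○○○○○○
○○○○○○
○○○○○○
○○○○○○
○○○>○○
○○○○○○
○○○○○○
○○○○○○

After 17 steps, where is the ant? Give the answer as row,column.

3,3

step 0: ○○○○○○
○○○○○○
○○○○○○
○○○○○○
○○○>○○
○○○○○○
○○○○○○
○○○○○○
step 1: ○○○○○○
○○○○○○
○○○○○○
○○○○○○
○○○●○○
○○○v○○
○○○○○○
○○○○○○
step 2: ○○○○○○
○○○○○○
○○○○○○
○○○○○○
○○○●○○
○○<●○○
○○○○○○
○○○○○○
step 3: ○○○○○○
○○○○○○
○○○○○○
○○○○○○
○○^●○○
○○●●○○
○○○○○○
○○○○○○
step 4: ○○○○○○
○○○○○○
○○○○○○
○○○○○○
○○●>○○
○○●●○○
○○○○○○
○○○○○○
step 5: ○○○○○○
○○○○○○
○○○○○○
○○○^○○
○○●○○○
○○●●○○
○○○○○○
○○○○○○
step 6: ○○○○○○
○○○○○○
○○○○○○
○○○●>○
○○●○○○
○○●●○○
○○○○○○
○○○○○○
step 7: ○○○○○○
○○○○○○
○○○○○○
○○○●●○
○○●○v○
○○●●○○
○○○○○○
○○○○○○
step 8: ○○○○○○
○○○○○○
○○○○○○
○○○●●○
○○●<●○
○○●●○○
○○○○○○
○○○○○○
step 9: ○○○○○○
○○○○○○
○○○○○○
○○○^●○
○○●●●○
○○●●○○
○○○○○○
○○○○○○
step 10: ○○○○○○
○○○○○○
○○○○○○
○○<○●○
○○●●●○
○○●●○○
○○○○○○
○○○○○○
step 11: ○○○○○○
○○○○○○
○○^○○○
○○●○●○
○○●●●○
○○●●○○
○○○○○○
○○○○○○
step 12: ○○○○○○
○○○○○○
○○●>○○
○○●○●○
○○●●●○
○○●●○○
○○○○○○
○○○○○○
step 13: ○○○○○○
○○○○○○
○○●●○○
○○●v●○
○○●●●○
○○●●○○
○○○○○○
○○○○○○
step 14: ○○○○○○
○○○○○○
○○●●○○
○○<●●○
○○●●●○
○○●●○○
○○○○○○
○○○○○○
step 15: ○○○○○○
○○○○○○
○○●●○○
○○○●●○
○○v●●○
○○●●○○
○○○○○○
○○○○○○
step 16: ○○○○○○
○○○○○○
○○●●○○
○○○●●○
○○○>●○
○○●●○○
○○○○○○
○○○○○○
step 17: ○○○○○○
○○○○○○
○○●●○○
○○○^●○
○○○○●○
○○●●○○
○○○○○○
○○○○○○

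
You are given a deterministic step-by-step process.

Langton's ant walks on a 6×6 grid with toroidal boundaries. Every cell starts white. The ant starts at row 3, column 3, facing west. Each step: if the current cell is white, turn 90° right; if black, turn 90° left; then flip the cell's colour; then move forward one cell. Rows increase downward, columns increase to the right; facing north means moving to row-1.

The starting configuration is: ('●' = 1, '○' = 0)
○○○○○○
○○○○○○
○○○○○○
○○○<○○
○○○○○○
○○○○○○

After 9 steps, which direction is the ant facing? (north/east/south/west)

south

k=0  ○○○○○○
○○○○○○
○○○○○○
○○○<○○
○○○○○○
○○○○○○
k=1  ○○○○○○
○○○○○○
○○○^○○
○○○●○○
○○○○○○
○○○○○○
k=2  ○○○○○○
○○○○○○
○○○●>○
○○○●○○
○○○○○○
○○○○○○
k=3  ○○○○○○
○○○○○○
○○○●●○
○○○●v○
○○○○○○
○○○○○○
k=4  ○○○○○○
○○○○○○
○○○●●○
○○○<●○
○○○○○○
○○○○○○
k=5  ○○○○○○
○○○○○○
○○○●●○
○○○○●○
○○○v○○
○○○○○○
k=6  ○○○○○○
○○○○○○
○○○●●○
○○○○●○
○○<●○○
○○○○○○
k=7  ○○○○○○
○○○○○○
○○○●●○
○○^○●○
○○●●○○
○○○○○○
k=8  ○○○○○○
○○○○○○
○○○●●○
○○●>●○
○○●●○○
○○○○○○
k=9  ○○○○○○
○○○○○○
○○○●●○
○○●●●○
○○●v○○
○○○○○○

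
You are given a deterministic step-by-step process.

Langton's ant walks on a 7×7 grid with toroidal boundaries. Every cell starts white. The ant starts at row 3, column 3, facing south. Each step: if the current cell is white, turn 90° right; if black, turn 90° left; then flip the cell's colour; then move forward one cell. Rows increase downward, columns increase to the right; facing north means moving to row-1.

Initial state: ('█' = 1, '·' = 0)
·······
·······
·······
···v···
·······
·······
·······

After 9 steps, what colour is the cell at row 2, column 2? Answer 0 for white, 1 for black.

gen 0: ·······
·······
·······
···v···
·······
·······
·······
gen 1: ·······
·······
·······
··<█···
·······
·······
·······
gen 2: ·······
·······
··^····
··██···
·······
·······
·······
gen 3: ·······
·······
··█>···
··██···
·······
·······
·······
gen 4: ·······
·······
··██···
··█v···
·······
·······
·······
gen 5: ·······
·······
··██···
··█·>··
·······
·······
·······
gen 6: ·······
·······
··██···
··█·█··
····v··
·······
·······
gen 7: ·······
·······
··██···
··█·█··
···<█··
·······
·······
gen 8: ·······
·······
··██···
··█^█··
···██··
·······
·······
gen 9: ·······
·······
··██···
··██>··
···██··
·······
·······

1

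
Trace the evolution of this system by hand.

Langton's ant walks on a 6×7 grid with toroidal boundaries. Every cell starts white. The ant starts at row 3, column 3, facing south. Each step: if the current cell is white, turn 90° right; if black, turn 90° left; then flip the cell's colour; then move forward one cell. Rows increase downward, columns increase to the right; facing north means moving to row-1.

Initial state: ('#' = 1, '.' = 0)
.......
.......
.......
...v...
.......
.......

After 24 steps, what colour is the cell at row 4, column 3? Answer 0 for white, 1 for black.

0) .......
.......
.......
...v...
.......
.......
1) .......
.......
.......
..<#...
.......
.......
2) .......
.......
..^....
..##...
.......
.......
3) .......
.......
..#>...
..##...
.......
.......
4) .......
.......
..##...
..#v...
.......
.......
5) .......
.......
..##...
..#.>..
.......
.......
6) .......
.......
..##...
..#.#..
....v..
.......
7) .......
.......
..##...
..#.#..
...<#..
.......
8) .......
.......
..##...
..#^#..
...##..
.......
9) .......
.......
..##...
..##>..
...##..
.......
10) .......
.......
..##^..
..##...
...##..
.......
11) .......
.......
..###>.
..##...
...##..
.......
12) .......
.......
..####.
..##.v.
...##..
.......
13) .......
.......
..####.
..##<#.
...##..
.......
14) .......
.......
..##^#.
..####.
...##..
.......
15) .......
.......
..#<.#.
..####.
...##..
.......
16) .......
.......
..#..#.
..#v##.
...##..
.......
17) .......
.......
..#..#.
..#.>#.
...##..
.......
18) .......
.......
..#.^#.
..#..#.
...##..
.......
19) .......
.......
..#.#>.
..#..#.
...##..
.......
20) .......
.....^.
..#.#..
..#..#.
...##..
.......
21) .......
.....#>
..#.#..
..#..#.
...##..
.......
22) .......
.....##
..#.#.v
..#..#.
...##..
.......
23) .......
.....##
..#.#<#
..#..#.
...##..
.......
24) .......
.....^#
..#.###
..#..#.
...##..
.......

1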